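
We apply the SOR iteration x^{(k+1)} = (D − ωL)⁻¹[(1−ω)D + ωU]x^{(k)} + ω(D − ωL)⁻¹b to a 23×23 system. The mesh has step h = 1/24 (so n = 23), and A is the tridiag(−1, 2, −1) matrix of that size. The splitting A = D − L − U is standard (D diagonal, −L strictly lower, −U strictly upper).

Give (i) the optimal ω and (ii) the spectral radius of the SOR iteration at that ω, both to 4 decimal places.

n=23: λ(B_J) = 1 − λ(A)/2 = cos(kπ/24); k=1 gives ρ_J = 0.9914.
1 − cos²(π/24) = sin²(π/24) ⇒ √(1−ρ_J²) = sin(π/24) = 0.13053.
So ω* = 2/1.13053 = 1.7691 (Young).
Hence ρ(B_{ω*}) = 1.7691 − 1 = 0.7691.

ω* = 1.7691, ρ_SOR = 0.7691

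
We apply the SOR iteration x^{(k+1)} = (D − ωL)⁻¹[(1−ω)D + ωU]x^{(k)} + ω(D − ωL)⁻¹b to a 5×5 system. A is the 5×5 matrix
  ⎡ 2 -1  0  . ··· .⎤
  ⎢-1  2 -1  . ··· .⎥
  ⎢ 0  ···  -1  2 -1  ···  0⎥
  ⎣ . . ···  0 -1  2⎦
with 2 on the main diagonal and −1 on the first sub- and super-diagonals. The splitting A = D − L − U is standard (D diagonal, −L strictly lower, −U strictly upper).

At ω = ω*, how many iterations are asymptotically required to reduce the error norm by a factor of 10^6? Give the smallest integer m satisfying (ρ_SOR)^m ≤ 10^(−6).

m = 13

½·tridiag(1,0,1) at n=5: λ_k = cos(kπ/6); max |λ| at k=1 ⇒ ρ_J = cos(π/6) ≈ 0.8660254.
√(1−ρ_J²) simplifies to sin(π/6) = 0.5000000.
ω* = 2 / (1 + 0.5000000) = 2 / 1.5000000 ≈ 1.3333333.
ρ(B_{ω*}) = ω*−1 = 0.3333333
Need (0.3333333)^m ≤ 10^(−6): m ≥ 6·ln10/|ln 0.3333333| = 13.8155/1.09861 = 12.575 ⇒ m = 13.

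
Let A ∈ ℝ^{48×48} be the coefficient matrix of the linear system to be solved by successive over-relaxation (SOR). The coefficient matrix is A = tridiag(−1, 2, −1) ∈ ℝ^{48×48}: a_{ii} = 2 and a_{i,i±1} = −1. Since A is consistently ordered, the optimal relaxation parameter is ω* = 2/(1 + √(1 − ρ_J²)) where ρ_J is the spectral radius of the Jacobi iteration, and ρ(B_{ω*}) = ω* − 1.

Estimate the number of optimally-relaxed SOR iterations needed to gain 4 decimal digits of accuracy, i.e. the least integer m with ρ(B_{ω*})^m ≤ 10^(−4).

spectrum of D⁻¹(L+U) = {cos(kπ/49) : 1≤k≤48}; ρ_J = cos(π/49) = 0.9979454.
√(1 − cos²(π/49)) = sin(π/49) ≈ 0.0640702.
ω* = 2/(1+0.0640702) = 1.8795752
[ρ_SOR] ω* − 1 = 0.8795752.
(0.8795752)^m ≤ 10^{−4}  ⇒  m·ln(0.8795752) ≤ −4·ln10  ⇒  m ≥ 71.779  ⇒  m = 72

m = 72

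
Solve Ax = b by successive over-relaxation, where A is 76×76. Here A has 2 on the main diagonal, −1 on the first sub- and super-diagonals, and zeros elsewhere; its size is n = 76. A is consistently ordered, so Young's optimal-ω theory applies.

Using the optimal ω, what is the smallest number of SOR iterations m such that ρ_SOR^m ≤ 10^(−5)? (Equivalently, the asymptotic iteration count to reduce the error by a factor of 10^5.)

m = 142

½·tridiag(1,0,1) at n=76: λ_k = cos(kπ/77); max |λ| at k=1 ⇒ ρ_J = cos(π/77) ≈ 0.9991678.
root = sin(π/77) = 0.0407886  (since 1−cos² = sin²).
So ω* = 2/1.0407886 = 1.9216198 (Young).
At ω = 1.9216198 every |λ(B_ω)| = ω−1, so ρ_SOR = 0.9216198.
For 5 digits: m = 5·ln10 / (−ln 0.9216198) = 11.5129/0.0816225 = 141.051; round up → m = 142.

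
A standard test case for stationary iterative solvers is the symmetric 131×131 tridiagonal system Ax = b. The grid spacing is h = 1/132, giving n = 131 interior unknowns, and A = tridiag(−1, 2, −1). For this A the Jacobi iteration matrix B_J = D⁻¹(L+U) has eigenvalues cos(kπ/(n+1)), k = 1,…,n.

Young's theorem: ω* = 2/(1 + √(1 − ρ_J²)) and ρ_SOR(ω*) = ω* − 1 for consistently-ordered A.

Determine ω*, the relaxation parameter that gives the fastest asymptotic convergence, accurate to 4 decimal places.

ω* = 1.9535

ρ_J = max_k |cos(kπ/132)| = cos(π/132) = 0.9997
√(1−ρ_J²) = |sin(π/132)| = 0.02380
Young: ω* = 2/(1+√(1−ρ_J²)) = 2/(1+0.02380) = 2/1.02380 = 1.9535.
Hence ρ(B_{ω*}) = 1.9535 − 1 = 0.9535.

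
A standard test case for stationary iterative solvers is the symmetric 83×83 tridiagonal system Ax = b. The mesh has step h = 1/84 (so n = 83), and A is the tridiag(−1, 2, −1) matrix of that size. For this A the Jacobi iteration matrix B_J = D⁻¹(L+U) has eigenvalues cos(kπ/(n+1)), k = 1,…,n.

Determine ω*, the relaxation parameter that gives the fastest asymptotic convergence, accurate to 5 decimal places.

ω* = 1.92791

n=83: λ(B_J) = 1 − λ(A)/2 = cos(kπ/84); k=1 gives ρ_J = 0.99930.
√(1−ρ_J²) simplifies to sin(π/84) = 0.037391.
Then 2/(1+√(1−ρ_J²)) = 2/(1+0.037391); ω* = 2/1.037391 = 1.92791.
[ρ_SOR] ω* − 1 = 0.92791.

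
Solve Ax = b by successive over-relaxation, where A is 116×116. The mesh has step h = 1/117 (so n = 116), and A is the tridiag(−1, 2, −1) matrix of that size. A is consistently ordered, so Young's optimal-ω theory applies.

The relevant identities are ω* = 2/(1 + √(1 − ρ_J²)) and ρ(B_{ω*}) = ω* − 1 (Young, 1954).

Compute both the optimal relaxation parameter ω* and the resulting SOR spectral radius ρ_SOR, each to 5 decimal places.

ω* = 1.94771, ρ_SOR = 0.94771

[ρ_J] n=116: ρ(B_J) = cos(π/(n+1)) = cos(π/117) = 0.99964.
√(1−ρ_J²) simplifies to sin(π/117) = 0.026848.
So ω* = 2/1.026848 = 1.94771 (Young).
ρ_SOR = ω* − 1 = 1.94771 − 1 = 0.94771.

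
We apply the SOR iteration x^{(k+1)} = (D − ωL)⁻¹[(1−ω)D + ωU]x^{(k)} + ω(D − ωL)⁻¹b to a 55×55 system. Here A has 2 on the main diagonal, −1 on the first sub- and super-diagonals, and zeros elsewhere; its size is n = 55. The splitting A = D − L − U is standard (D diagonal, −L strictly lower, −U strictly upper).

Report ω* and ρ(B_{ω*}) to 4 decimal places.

½·tridiag(1,0,1) at n=55: λ_k = cos(kπ/56); max |λ| at k=1 ⇒ ρ_J = cos(π/56) ≈ 0.9984.
1 − cos²(π/56) = sin²(π/56) ⇒ √(1−ρ_J²) = sin(π/56) = 0.05607.
Young: ω* = 2/(1+√(1−ρ_J²)) = 2/(1+0.05607) = 2/1.05607 = 1.8938.
[ρ_SOR] ω* − 1 = 0.8938.

ω* = 1.8938, ρ_SOR = 0.8938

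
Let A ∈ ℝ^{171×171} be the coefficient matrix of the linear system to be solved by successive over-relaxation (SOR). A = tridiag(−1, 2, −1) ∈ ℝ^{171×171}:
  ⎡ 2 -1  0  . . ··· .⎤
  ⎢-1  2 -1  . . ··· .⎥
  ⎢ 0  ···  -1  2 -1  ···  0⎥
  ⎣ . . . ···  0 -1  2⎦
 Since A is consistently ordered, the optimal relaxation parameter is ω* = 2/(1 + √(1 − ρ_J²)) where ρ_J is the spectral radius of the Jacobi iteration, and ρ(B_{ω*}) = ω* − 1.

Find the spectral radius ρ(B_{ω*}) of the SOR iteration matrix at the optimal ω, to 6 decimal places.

spectrum of D⁻¹(L+U) = {cos(kπ/172) : 1≤k≤171}; ρ_J = cos(π/172) = 0.999833.
root = sin(π/172) = 0.0182641  (since 1−cos² = sin²).
Then 2/(1+√(1−ρ_J²)) = 2/(1+0.0182641); ω* = 2/1.0182641 = 1.964127.
Hence ρ(B_{ω*}) = 1.964127 − 1 = 0.964127.

ρ_SOR = 0.964127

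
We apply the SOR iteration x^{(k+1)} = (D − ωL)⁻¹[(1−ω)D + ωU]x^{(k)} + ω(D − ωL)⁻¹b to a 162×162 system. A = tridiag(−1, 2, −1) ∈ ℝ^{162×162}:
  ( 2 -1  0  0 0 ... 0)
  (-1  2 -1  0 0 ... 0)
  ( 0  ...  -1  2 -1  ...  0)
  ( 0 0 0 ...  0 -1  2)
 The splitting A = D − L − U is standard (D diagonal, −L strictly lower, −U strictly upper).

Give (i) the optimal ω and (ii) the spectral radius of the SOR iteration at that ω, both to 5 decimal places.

ω* = 1.96218, ρ_SOR = 0.96218

½·tridiag(1,0,1) at n=162: λ_k = cos(kπ/163); max |λ| at k=1 ⇒ ρ_J = cos(π/163) ≈ 0.99981.
√(1−ρ_J²) = |sin(π/163)| = 0.019272
ω* = 2 / (1 + 0.019272) = 2 / 1.019272 ≈ 1.96218.
and ρ(B_{ω*}) = 1.96218 − 1 = 0.96218.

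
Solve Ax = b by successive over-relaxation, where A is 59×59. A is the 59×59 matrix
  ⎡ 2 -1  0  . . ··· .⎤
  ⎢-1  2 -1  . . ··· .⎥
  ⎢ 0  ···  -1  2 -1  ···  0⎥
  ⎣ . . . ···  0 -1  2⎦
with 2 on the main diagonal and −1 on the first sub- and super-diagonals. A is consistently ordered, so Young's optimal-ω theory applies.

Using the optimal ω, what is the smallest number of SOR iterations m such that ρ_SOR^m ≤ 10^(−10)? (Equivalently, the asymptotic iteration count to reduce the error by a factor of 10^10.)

[ρ_J] n=59: ρ(B_J) = cos(π/(n+1)) = cos(π/60) = 0.9986295.
root = sin(π/60) = 0.0523360  (since 1−cos² = sin²).
Then 2/(1+√(1−ρ_J²)) = 2/(1+0.0523360); ω* = 2/1.0523360 = 1.9005337.
Hence ρ(B_{ω*}) = 1.9005337 − 1 = 0.9005337.
For 10 digits: m = 10·ln10 / (−ln 0.9005337) = 23.0259/0.104768 = 219.780; round up → m = 220.

m = 220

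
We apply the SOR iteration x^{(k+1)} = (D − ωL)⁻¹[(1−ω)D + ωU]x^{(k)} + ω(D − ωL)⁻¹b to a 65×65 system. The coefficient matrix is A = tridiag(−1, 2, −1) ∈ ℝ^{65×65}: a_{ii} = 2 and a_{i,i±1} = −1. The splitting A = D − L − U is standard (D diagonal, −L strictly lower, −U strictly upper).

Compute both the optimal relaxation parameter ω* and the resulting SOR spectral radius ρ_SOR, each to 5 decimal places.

ω* = 1.90916, ρ_SOR = 0.90916

n=65: λ(B_J) = 1 − λ(A)/2 = cos(kπ/66); k=1 gives ρ_J = 0.99887.
√(1 − cos²(π/66)) = sin(π/66) ≈ 0.047582.
ω* = 2/(1 + 0.047582) = 2/1.047582 = 1.90916.
ρ_SOR = ω* − 1 = 1.90916 − 1 = 0.90916.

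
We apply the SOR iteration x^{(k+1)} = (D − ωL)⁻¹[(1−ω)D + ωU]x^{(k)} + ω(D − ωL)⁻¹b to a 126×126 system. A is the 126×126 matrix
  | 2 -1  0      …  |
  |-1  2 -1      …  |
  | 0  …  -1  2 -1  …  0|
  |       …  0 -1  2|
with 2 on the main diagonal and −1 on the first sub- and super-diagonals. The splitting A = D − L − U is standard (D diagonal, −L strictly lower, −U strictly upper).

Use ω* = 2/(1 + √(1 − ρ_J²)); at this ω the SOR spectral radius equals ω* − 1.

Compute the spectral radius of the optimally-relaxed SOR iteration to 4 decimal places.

ρ_SOR = 0.9517

With n=126, ρ(Jacobi) = cos(π/127) = 0.9997.
1 − cos²(π/127) = sin²(π/127) ⇒ √(1−ρ_J²) = sin(π/127) = 0.02473.
ω* = 2/(1+0.02473) = 1.9517
and ρ(B_{ω*}) = 1.9517 − 1 = 0.9517.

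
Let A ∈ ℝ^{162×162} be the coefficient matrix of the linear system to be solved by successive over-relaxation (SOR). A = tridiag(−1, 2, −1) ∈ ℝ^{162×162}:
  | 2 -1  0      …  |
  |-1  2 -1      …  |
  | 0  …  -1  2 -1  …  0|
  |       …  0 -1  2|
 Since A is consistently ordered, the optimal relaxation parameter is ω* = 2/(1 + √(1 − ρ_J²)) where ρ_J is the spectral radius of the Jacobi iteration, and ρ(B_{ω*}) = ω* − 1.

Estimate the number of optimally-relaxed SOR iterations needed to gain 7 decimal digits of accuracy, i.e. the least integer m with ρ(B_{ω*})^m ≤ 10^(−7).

½·tridiag(1,0,1) at n=162: λ_k = cos(kπ/163); max |λ| at k=1 ⇒ ρ_J = cos(π/163) ≈ 0.9998143.
1 − cos²(π/163) = sin²(π/163) ⇒ √(1−ρ_J²) = sin(π/163) = 0.0192724.
[ω*] 2 ÷ (1 + 0.0192724) = 2 ÷ 1.0192724 = 1.9621840.
ρ_SOR = ω* − 1 ≈ 0.9621840.
Need (0.9621840)^m ≤ 10^(−7): m ≥ 7·ln10/|ln 0.9621840| = 16.1181/0.0385496 = 418.113 ⇒ m = 419.

m = 419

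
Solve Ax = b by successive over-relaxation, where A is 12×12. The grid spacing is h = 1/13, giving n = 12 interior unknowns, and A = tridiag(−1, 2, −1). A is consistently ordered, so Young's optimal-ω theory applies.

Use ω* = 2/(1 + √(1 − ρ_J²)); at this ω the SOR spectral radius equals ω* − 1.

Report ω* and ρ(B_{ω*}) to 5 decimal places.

ω* = 1.61379, ρ_SOR = 0.61379

With n=12, ρ(Jacobi) = cos(π/13) = 0.97094.
√(1 − cos²(π/13)) = sin(π/13) ≈ 0.239316.
Young: ω* = 2/(1+√(1−ρ_J²)) = 2/(1+0.239316) = 2/1.239316 = 1.61379.
At ω = 1.61379 every |λ(B_ω)| = ω−1, so ρ_SOR = 0.61379.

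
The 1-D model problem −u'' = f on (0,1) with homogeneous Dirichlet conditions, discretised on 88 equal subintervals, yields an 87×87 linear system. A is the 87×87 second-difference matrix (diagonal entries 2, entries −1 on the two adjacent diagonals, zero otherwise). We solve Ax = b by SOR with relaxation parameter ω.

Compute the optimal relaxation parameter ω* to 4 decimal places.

ω* = 1.9311

B_J for the 87×87 system has eigenvalues cos(kπ/88); ρ_J = cos(π/88) = 0.9994.
√(1−ρ_J²) = |sin(π/88)| = 0.03569
ω* = 2/(1 + 0.03569) = 2/1.03569 = 1.9311.
[ρ_SOR] ω* − 1 = 0.9311.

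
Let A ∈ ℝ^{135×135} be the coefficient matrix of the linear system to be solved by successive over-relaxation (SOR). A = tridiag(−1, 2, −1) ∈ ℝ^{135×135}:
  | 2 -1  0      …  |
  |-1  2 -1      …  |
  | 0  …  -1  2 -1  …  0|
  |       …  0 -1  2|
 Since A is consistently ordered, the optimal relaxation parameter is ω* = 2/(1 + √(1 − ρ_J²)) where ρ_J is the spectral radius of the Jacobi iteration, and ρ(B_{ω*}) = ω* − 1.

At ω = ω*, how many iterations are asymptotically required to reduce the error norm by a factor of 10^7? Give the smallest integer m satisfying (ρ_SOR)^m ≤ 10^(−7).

ρ_J = max_k |cos(kπ/136)| = cos(π/136) = 0.9997332
√(1 − cos²(π/136)) = sin(π/136) ≈ 0.0230979.
ω* = 2/(1+0.0230979) = 1.9548471
At ω = 1.9548471 every |λ(B_ω)| = ω−1, so ρ_SOR = 0.9548471.
For 7 digits: m = 7·ln10 / (−ln 0.9548471) = 16.1181/0.0462041 = 348.846; round up → m = 349.

m = 349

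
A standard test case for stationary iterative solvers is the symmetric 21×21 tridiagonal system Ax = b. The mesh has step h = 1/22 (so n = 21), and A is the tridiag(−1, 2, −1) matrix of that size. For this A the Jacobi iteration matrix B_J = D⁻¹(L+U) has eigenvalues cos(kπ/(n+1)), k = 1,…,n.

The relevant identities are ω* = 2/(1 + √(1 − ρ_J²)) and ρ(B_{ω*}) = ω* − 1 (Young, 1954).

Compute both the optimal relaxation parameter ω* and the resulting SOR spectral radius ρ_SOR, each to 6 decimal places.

B_J for the 21×21 system has eigenvalues cos(kπ/22); ρ_J = cos(π/22) = 0.989821.
√(1−ρ_J²) = |sin(π/22)| = 0.1423148
ω* = 2/(1 + 0.1423148) = 2/1.1423148 = 1.750831.
and ρ(B_{ω*}) = 1.750831 − 1 = 0.750831.

ω* = 1.750831, ρ_SOR = 0.750831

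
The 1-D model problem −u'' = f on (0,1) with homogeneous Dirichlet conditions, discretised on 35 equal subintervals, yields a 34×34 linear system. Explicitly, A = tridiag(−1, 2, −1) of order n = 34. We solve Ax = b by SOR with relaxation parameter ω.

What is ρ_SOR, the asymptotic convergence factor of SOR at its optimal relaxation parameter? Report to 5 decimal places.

½·tridiag(1,0,1) at n=34: λ_k = cos(kπ/35); max |λ| at k=1 ⇒ ρ_J = cos(π/35) ≈ 0.99597.
root = sin(π/35) = 0.089639  (since 1−cos² = sin²).
Then 2/(1+√(1−ρ_J²)) = 2/(1+0.089639); ω* = 2/1.089639 = 1.83547.
and ρ(B_{ω*}) = 1.83547 − 1 = 0.83547.

ρ_SOR = 0.83547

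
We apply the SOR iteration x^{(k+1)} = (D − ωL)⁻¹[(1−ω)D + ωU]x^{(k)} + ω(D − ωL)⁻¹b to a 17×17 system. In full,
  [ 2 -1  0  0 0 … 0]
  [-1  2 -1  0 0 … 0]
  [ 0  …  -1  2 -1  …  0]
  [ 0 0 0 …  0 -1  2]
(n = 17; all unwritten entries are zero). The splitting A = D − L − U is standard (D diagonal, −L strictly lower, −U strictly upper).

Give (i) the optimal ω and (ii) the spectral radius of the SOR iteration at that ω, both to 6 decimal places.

ω* = 1.704088, ρ_SOR = 0.704088

With n=17, ρ(Jacobi) = cos(π/18) = 0.984808.
1 − cos²(π/18) = sin²(π/18) ⇒ √(1−ρ_J²) = sin(π/18) = 0.1736482.
So ω* = 2/1.1736482 = 1.704088 (Young).
ρ_SOR = ω* − 1 = 1.704088 − 1 = 0.704088.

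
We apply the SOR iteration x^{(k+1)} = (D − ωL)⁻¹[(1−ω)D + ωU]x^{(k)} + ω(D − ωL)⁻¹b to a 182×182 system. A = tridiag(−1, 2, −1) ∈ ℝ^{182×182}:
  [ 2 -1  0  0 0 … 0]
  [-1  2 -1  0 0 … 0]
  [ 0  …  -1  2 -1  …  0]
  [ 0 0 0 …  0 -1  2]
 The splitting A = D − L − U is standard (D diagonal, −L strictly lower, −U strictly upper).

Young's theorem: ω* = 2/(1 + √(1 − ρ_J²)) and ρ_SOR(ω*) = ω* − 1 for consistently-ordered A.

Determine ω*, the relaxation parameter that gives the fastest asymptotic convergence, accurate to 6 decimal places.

ω* = 1.966247

[ρ_J] n=182: ρ(B_J) = cos(π/(n+1)) = cos(π/183) = 0.999853.
√(1−ρ_J²) simplifies to sin(π/183) = 0.0171663.
So ω* = 2/1.0171663 = 1.966247 (Young).
Hence ρ(B_{ω*}) = 1.966247 − 1 = 0.966247.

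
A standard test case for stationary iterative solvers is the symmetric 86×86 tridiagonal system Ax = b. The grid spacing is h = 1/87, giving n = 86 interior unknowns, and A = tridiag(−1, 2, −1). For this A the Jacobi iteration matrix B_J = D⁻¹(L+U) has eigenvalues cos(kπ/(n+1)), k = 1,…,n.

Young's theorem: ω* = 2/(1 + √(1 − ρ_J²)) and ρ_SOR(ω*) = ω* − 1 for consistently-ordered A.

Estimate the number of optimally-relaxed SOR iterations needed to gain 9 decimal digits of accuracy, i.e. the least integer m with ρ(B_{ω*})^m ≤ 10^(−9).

m = 287

n=86: λ(B_J) = 1 − λ(A)/2 = cos(kπ/87); k=1 gives ρ_J = 0.9993481.
√(1−ρ_J²) simplifies to sin(π/87) = 0.0361024.
ω* = 2/(1+0.0361024) = 1.9303111
Hence ρ(B_{ω*}) = 1.9303111 − 1 = 0.9303111.
ρ_SOR^m ≤ 10^(−9) ⇔ m ≥ 9·ln10/(−ln 0.9303111) = 20.7233/0.0722362 = 286.882; m = ⌈286.882⌉ = 287.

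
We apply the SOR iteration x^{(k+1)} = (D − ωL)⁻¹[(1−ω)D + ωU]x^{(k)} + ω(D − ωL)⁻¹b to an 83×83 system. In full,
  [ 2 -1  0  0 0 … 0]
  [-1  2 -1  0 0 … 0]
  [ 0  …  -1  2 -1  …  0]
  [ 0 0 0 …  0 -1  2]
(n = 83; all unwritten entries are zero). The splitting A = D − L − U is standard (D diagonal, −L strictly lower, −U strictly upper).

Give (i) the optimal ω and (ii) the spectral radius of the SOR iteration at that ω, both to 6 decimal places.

B_J for the 83×83 system has eigenvalues cos(kπ/84); ρ_J = cos(π/84) = 0.999301.
root = sin(π/84) = 0.0373912  (since 1−cos² = sin²).
ω* = 2 / (1 + 0.0373912) = 2 / 1.0373912 ≈ 1.927913.
ρ(B_{ω*}) = ω*−1 = 0.927913

ω* = 1.927913, ρ_SOR = 0.927913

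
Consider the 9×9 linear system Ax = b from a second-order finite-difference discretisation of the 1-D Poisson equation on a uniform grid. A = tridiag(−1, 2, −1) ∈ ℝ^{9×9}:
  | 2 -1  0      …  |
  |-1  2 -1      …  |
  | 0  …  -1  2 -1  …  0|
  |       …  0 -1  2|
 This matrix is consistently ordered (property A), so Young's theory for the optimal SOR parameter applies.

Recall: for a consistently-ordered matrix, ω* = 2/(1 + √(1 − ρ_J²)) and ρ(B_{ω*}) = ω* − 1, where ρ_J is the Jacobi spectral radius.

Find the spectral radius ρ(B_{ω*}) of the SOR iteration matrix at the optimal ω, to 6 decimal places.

ρ_SOR = 0.527864

B_J for the 9×9 system has eigenvalues cos(kπ/10); ρ_J = cos(π/10) = 0.951057.
√(1 − cos²(π/10)) = sin(π/10) ≈ 0.3090170.
Young: ω* = 2/(1+√(1−ρ_J²)) = 2/(1+0.3090170) = 2/1.3090170 = 1.527864.
ρ_SOR = ω* − 1 = 1.527864 − 1 = 0.527864.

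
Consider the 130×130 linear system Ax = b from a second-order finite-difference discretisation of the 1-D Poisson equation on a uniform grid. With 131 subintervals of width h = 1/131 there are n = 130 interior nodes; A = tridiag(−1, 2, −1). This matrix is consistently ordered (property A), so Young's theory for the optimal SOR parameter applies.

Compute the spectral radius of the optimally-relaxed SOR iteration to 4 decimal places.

ρ_SOR = 0.9532

ρ_J = max_k |cos(kπ/131)| = cos(π/131) = 0.9997
√(1−ρ_J²) simplifies to sin(π/131) = 0.02398.
[ω*] 2 ÷ (1 + 0.02398) = 2 ÷ 1.02398 = 1.9532.
ρ_SOR = ω* − 1 = 1.9532 − 1 = 0.9532.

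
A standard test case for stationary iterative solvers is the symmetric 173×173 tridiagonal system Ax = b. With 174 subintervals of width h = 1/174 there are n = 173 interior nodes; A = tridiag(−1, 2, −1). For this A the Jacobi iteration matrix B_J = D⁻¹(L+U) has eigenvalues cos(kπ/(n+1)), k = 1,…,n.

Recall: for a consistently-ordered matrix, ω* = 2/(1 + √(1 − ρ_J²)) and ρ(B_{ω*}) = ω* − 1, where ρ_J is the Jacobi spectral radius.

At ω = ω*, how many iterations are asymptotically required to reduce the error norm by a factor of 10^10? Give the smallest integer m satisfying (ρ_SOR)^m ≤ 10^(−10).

B_J for the 173×173 system has eigenvalues cos(kπ/174); ρ_J = cos(π/174) = 0.9998370.
√(1−ρ_J²) = |sin(π/174)| = 0.0180541
Then 2/(1+√(1−ρ_J²)) = 2/(1+0.0180541); ω* = 2/1.0180541 = 1.9645321.
ρ_SOR = ω* − 1 ≈ 0.9645321.
10·ln10 = 23.0259; −ln(0.9645321) = 0.0361122; m = ⌈23.0259/0.0361122⌉ = ⌈637.621⌉ = 638.

m = 638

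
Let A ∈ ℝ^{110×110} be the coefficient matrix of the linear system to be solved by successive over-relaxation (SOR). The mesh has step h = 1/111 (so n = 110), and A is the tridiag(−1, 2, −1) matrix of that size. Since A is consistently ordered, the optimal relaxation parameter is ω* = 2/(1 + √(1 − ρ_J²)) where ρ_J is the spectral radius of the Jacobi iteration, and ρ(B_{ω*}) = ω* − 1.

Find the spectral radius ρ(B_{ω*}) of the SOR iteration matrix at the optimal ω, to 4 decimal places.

B_J for the 110×110 system has eigenvalues cos(kπ/111); ρ_J = cos(π/111) = 0.9996.
√(1−ρ_J²) simplifies to sin(π/111) = 0.02830.
Then 2/(1+√(1−ρ_J²)) = 2/(1+0.02830); ω* = 2/1.02830 = 1.9450.
ρ_SOR = ω* − 1 = 1.9450 − 1 = 0.9450.

ρ_SOR = 0.9450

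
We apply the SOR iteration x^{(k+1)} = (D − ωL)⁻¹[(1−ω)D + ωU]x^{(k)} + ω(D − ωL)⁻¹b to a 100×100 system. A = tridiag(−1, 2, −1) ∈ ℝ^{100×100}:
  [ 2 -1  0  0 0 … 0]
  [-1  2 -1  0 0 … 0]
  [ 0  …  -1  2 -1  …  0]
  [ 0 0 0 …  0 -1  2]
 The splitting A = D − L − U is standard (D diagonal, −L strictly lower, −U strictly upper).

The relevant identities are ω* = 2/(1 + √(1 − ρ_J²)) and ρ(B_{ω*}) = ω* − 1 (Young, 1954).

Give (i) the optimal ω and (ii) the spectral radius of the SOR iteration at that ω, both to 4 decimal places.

ω* = 1.9397, ρ_SOR = 0.9397

With n=100, ρ(Jacobi) = cos(π/101) = 0.9995.
√(1−ρ_J²) = |sin(π/101)| = 0.03110
Young: ω* = 2/(1+√(1−ρ_J²)) = 2/(1+0.03110) = 2/1.03110 = 1.9397.
[ρ_SOR] ω* − 1 = 0.9397.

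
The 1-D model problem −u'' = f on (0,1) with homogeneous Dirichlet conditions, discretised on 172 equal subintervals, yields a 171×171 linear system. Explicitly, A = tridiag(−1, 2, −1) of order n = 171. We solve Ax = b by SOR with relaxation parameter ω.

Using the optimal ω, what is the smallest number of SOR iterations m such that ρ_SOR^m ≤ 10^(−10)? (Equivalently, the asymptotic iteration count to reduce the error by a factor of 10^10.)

m = 631

With n=171, ρ(Jacobi) = cos(π/172) = 0.9998332.
1 − cos²(π/172) = sin²(π/172) ⇒ √(1−ρ_J²) = sin(π/172) = 0.0182641.
ω* = 2/(1 + 0.0182641) = 2/1.0182641 = 1.9641270.
ρ_SOR = ω* − 1 ≈ 0.9641270.
Need (0.9641270)^m ≤ 10^(−10): m ≥ 10·ln10/|ln 0.9641270| = 23.0259/0.0365323 = 630.289 ⇒ m = 631.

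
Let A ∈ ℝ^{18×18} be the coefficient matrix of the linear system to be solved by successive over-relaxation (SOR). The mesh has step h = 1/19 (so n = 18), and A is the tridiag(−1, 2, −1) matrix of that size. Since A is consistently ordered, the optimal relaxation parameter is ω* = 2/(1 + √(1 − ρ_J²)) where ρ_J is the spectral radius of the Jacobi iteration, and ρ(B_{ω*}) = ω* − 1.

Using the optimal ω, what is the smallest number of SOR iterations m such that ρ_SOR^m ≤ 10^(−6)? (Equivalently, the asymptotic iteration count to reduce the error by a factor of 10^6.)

With n=18, ρ(Jacobi) = cos(π/19) = 0.9863613.
√(1 − cos²(π/19)) = sin(π/19) ≈ 0.1645946.
So ω* = 2/1.1645946 = 1.7173358 (Young).
At ω = 1.7173358 every |λ(B_ω)| = ω−1, so ρ_SOR = 0.7173358.
Need (0.7173358)^m ≤ 10^(−6): m ≥ 6·ln10/|ln 0.7173358| = 13.8155/0.332211 = 41.587 ⇒ m = 42.

m = 42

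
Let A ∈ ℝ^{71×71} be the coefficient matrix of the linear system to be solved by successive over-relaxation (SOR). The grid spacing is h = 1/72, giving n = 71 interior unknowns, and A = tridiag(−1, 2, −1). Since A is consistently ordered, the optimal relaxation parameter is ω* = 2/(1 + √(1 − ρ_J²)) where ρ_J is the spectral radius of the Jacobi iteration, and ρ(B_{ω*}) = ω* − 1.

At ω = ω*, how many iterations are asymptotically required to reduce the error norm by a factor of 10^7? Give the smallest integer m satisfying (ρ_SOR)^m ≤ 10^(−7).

With n=71, ρ(Jacobi) = cos(π/72) = 0.9990482.
root = sin(π/72) = 0.0436194  (since 1−cos² = sin²).
Then 2/(1+√(1−ρ_J²)) = 2/(1+0.0436194); ω* = 2/1.0436194 = 1.9164075.
ρ(B_{ω*}) = ω*−1 = 0.9164075
(0.9164075)^m ≤ 10^{−7}  ⇒  m·ln(0.9164075) ≤ −7·ln10  ⇒  m ≥ 184.641  ⇒  m = 185

m = 185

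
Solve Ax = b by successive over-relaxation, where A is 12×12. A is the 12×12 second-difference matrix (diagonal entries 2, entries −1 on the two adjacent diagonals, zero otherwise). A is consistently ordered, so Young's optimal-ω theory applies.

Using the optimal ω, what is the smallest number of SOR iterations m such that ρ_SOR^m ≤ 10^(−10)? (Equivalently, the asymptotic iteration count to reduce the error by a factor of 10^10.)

m = 48

n=12: λ(B_J) = 1 − λ(A)/2 = cos(kπ/13); k=1 gives ρ_J = 0.9709418.
√(1 − cos²(π/13)) = sin(π/13) ≈ 0.2393157.
ω* = 2/(1 + 0.2393157) = 2/1.2393157 = 1.6137938.
ρ_SOR = ω* − 1 ≈ 0.6137938.
For 10 digits: m = 10·ln10 / (−ln 0.6137938) = 23.0259/0.488096 = 47.175; round up → m = 48.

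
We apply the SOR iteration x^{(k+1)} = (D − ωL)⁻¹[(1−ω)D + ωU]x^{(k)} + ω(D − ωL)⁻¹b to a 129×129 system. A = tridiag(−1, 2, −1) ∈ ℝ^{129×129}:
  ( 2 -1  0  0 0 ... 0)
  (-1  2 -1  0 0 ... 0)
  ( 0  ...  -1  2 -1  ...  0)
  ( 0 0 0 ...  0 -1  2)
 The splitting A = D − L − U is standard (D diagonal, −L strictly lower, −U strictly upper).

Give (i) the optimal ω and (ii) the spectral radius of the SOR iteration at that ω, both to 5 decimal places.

ω* = 1.95281, ρ_SOR = 0.95281

With n=129, ρ(Jacobi) = cos(π/130) = 0.99971.
1 − cos²(π/130) = sin²(π/130) ⇒ √(1−ρ_J²) = sin(π/130) = 0.024164.
ω* = 2/(1 + 0.024164) = 2/1.024164 = 1.95281.
At ω = 1.95281 every |λ(B_ω)| = ω−1, so ρ_SOR = 0.95281.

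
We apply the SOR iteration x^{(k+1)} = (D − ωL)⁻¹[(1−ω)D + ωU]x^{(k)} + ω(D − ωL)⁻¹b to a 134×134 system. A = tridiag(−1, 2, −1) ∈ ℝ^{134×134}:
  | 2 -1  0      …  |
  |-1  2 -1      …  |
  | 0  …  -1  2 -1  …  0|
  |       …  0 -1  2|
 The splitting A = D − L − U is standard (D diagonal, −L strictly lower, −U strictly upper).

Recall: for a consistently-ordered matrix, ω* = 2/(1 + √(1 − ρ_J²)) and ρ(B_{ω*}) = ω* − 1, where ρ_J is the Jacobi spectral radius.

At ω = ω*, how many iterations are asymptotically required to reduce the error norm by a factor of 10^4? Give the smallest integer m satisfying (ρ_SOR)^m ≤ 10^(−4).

B_J for the 134×134 system has eigenvalues cos(kπ/135); ρ_J = cos(π/135) = 0.9997292.
1 − cos²(π/135) = sin²(π/135) ⇒ √(1−ρ_J²) = sin(π/135) = 0.0232690.
Young: ω* = 2/(1+√(1−ρ_J²)) = 2/(1+0.0232690) = 2/1.0232690 = 1.9545203.
ρ_SOR = ω* − 1 ≈ 0.9545203.
ρ_SOR^m ≤ 10^(−4) ⇔ m ≥ 4·ln10/(−ln 0.9545203) = 9.21034/0.0465464 = 197.874; m = ⌈197.874⌉ = 198.

m = 198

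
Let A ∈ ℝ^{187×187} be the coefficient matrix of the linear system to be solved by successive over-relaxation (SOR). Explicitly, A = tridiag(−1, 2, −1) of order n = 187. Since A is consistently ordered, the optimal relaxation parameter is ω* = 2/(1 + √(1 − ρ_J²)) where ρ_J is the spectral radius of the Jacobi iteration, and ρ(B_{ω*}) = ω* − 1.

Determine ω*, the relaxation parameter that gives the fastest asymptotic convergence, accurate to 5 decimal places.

With n=187, ρ(Jacobi) = cos(π/188) = 0.99986.
√(1 − cos²(π/188)) = sin(π/188) ≈ 0.016710.
Young: ω* = 2/(1+√(1−ρ_J²)) = 2/(1+0.016710) = 2/1.016710 = 1.96713.
ρ_SOR = ω* − 1 = 1.96713 − 1 = 0.96713.

ω* = 1.96713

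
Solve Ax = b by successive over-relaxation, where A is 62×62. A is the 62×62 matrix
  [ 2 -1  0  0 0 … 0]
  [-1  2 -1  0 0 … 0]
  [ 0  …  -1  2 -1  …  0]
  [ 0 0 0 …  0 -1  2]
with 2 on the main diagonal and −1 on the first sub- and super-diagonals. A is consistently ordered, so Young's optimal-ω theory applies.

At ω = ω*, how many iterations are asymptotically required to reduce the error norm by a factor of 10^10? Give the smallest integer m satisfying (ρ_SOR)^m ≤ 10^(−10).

spectrum of D⁻¹(L+U) = {cos(kπ/63) : 1≤k≤62}; ρ_J = cos(π/63) = 0.9987569.
root = sin(π/63) = 0.0498459  (since 1−cos² = sin²).
[ω*] 2 ÷ (1 + 0.0498459) = 2 ÷ 1.0498459 = 1.9050415.
ρ_SOR = ω* − 1 = 1.9050415 − 1 = 0.9050415.
m ≥ 10·ln10 / (−ln 0.9050415) = 230.779; smallest integer m = 231.

m = 231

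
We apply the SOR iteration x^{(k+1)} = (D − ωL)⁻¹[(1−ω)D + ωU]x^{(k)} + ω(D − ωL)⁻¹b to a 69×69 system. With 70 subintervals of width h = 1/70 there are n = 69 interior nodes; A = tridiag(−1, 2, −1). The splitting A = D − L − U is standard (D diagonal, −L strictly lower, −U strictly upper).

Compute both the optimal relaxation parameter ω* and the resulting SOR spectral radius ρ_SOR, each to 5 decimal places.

ω* = 1.91412, ρ_SOR = 0.91412

spectrum of D⁻¹(L+U) = {cos(kπ/70) : 1≤k≤69}; ρ_J = cos(π/70) = 0.99899.
√(1−ρ_J²) = |sin(π/70)| = 0.044865
So ω* = 2/1.044865 = 1.91412 (Young).
and ρ(B_{ω*}) = 1.91412 − 1 = 0.91412.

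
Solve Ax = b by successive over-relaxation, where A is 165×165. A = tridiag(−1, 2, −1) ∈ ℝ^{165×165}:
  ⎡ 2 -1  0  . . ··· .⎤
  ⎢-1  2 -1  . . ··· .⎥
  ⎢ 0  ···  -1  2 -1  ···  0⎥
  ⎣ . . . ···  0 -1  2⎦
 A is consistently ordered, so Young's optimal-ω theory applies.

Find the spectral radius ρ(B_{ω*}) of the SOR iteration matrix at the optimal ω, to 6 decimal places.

ρ_SOR = 0.962855

B_J for the 165×165 system has eigenvalues cos(kπ/166); ρ_J = cos(π/166) = 0.999821.
root = sin(π/166) = 0.0189241  (since 1−cos² = sin²).
[ω*] 2 ÷ (1 + 0.0189241) = 2 ÷ 1.0189241 = 1.962855.
At ω = 1.962855 every |λ(B_ω)| = ω−1, so ρ_SOR = 0.962855.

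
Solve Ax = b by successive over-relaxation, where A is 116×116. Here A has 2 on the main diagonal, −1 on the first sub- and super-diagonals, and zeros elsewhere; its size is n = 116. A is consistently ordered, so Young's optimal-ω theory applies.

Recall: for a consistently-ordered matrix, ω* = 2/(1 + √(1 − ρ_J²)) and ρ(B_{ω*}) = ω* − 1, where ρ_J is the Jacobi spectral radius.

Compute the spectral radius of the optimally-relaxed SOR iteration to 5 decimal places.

ρ_SOR = 0.94771

[ρ_J] n=116: ρ(B_J) = cos(π/(n+1)) = cos(π/117) = 0.99964.
root = sin(π/117) = 0.026848  (since 1−cos² = sin²).
Then 2/(1+√(1−ρ_J²)) = 2/(1+0.026848); ω* = 2/1.026848 = 1.94771.
ρ_SOR = ω* − 1 ≈ 0.94771.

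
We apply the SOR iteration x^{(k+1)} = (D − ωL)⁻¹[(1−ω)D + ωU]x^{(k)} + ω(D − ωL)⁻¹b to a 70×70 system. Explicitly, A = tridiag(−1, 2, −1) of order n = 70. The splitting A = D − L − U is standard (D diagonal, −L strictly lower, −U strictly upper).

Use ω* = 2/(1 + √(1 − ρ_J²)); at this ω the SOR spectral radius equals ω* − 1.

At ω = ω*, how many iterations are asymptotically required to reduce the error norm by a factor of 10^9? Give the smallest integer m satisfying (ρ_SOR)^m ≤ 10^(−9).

m = 235

B_J for the 70×70 system has eigenvalues cos(kπ/71); ρ_J = cos(π/71) = 0.9990212.
root = sin(π/71) = 0.0442333  (since 1−cos² = sin²).
[ω*] 2 ÷ (1 + 0.0442333) = 2 ÷ 1.0442333 = 1.9152808.
Hence ρ(B_{ω*}) = 1.9152808 − 1 = 0.9152808.
m ≥ 9·ln10 / (−ln 0.9152808) = 234.097; smallest integer m = 235.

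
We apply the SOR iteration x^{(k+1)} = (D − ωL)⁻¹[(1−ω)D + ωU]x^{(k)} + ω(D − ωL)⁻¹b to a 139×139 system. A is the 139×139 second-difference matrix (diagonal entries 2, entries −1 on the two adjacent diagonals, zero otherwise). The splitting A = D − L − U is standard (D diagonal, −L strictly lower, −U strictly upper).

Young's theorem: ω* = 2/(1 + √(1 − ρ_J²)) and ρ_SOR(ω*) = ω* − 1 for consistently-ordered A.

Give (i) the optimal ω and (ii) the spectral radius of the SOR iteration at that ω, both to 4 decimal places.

ω* = 1.9561, ρ_SOR = 0.9561

With n=139, ρ(Jacobi) = cos(π/140) = 0.9997.
√(1 − cos²(π/140)) = sin(π/140) ≈ 0.02244.
So ω* = 2/1.02244 = 1.9561 (Young).
ρ_SOR = ω* − 1 = 1.9561 − 1 = 0.9561.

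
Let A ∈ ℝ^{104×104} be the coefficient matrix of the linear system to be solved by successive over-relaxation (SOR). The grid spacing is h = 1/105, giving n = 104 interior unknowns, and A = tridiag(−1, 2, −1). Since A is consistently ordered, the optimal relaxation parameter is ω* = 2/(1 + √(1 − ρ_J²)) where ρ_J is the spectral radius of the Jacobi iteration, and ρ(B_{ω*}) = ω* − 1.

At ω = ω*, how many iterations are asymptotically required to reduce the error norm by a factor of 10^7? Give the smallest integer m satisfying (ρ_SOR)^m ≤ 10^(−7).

n=104: λ(B_J) = 1 − λ(A)/2 = cos(kπ/105); k=1 gives ρ_J = 0.9995524.
√(1−ρ_J²) simplifies to sin(π/105) = 0.0299155.
ω* = 2 / (1 + 0.0299155) = 2 / 1.0299155 ≈ 1.9419069.
[ρ_SOR] ω* − 1 = 0.9419069.
m ≥ 7·ln10 / (−ln 0.9419069) = 269.314; smallest integer m = 270.

m = 270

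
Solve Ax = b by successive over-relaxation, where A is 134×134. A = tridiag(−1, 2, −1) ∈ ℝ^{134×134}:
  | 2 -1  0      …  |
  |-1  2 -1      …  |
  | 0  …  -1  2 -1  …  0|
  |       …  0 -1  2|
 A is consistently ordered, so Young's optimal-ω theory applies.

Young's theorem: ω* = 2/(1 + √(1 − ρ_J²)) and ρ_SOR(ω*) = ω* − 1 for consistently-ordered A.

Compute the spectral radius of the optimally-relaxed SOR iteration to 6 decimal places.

ρ_SOR = 0.954520

ρ_J = max_k |cos(kπ/135)| = cos(π/135) = 0.999729
root = sin(π/135) = 0.0232690  (since 1−cos² = sin²).
So ω* = 2/1.0232690 = 1.954520 (Young).
and ρ(B_{ω*}) = 1.954520 − 1 = 0.954520.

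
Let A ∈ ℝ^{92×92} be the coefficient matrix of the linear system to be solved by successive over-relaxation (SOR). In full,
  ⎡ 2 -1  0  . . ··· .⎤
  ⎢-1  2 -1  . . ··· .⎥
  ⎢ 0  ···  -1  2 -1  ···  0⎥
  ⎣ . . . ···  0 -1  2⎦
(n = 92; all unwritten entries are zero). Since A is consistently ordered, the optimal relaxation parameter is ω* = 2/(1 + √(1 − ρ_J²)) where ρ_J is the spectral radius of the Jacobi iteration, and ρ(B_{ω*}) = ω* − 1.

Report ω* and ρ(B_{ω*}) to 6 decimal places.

ω* = 1.934659, ρ_SOR = 0.934659

With n=92, ρ(Jacobi) = cos(π/93) = 0.999429.
√(1 − cos²(π/93)) = sin(π/93) ≈ 0.0337741.
ω* = 2/(1+0.0337741) = 1.934659
[ρ_SOR] ω* − 1 = 0.934659.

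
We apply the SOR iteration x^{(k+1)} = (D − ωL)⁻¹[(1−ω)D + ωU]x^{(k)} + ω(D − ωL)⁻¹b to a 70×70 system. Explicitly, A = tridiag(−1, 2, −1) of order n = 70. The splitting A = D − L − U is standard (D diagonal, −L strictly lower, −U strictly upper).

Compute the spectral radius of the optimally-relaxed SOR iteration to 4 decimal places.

ρ_SOR = 0.9153

½·tridiag(1,0,1) at n=70: λ_k = cos(kπ/71); max |λ| at k=1 ⇒ ρ_J = cos(π/71) ≈ 0.9990.
√(1−ρ_J²) = |sin(π/71)| = 0.04423
ω* = 2/(1+0.04423) = 1.9153
ρ_SOR = ω* − 1 ≈ 0.9153.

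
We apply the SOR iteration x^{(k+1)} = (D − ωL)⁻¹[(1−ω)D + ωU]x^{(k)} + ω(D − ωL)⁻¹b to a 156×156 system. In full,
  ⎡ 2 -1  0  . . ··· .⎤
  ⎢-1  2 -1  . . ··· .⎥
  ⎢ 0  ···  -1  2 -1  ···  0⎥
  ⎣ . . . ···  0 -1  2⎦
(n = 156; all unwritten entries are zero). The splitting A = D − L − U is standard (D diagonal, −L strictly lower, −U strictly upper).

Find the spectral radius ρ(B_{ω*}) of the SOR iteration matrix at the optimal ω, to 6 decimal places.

ρ_SOR = 0.960767

[ρ_J] n=156: ρ(B_J) = cos(π/(n+1)) = cos(π/157) = 0.999800.
√(1−ρ_J²) simplifies to sin(π/157) = 0.0200088.
ω* = 2 / (1 + 0.0200088) = 2 / 1.0200088 ≈ 1.960767.
At ω = 1.960767 every |λ(B_ω)| = ω−1, so ρ_SOR = 0.960767.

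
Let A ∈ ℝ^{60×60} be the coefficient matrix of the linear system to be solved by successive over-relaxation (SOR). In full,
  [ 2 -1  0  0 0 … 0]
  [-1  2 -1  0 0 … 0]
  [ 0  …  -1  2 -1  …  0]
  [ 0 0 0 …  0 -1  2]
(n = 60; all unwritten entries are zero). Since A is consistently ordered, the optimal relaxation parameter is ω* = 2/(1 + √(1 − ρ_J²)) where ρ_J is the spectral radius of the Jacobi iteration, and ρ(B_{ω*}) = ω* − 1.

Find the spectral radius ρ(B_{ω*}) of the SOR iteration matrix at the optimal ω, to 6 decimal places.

ρ_SOR = 0.902083

ρ_J = max_k |cos(kπ/61)| = cos(π/61) = 0.998674
√(1−ρ_J²) simplifies to sin(π/61) = 0.0514788.
[ω*] 2 ÷ (1 + 0.0514788) = 2 ÷ 1.0514788 = 1.902083.
[ρ_SOR] ω* − 1 = 0.902083.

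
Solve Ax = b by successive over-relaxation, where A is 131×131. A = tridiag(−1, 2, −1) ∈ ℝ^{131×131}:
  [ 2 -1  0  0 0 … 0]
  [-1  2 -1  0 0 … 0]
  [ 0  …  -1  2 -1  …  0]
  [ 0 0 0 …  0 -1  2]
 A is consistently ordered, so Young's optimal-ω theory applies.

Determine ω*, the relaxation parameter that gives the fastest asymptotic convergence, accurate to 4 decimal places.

ω* = 1.9535

spectrum of D⁻¹(L+U) = {cos(kπ/132) : 1≤k≤131}; ρ_J = cos(π/132) = 0.9997.
√(1−ρ_J²) = |sin(π/132)| = 0.02380
ω* = 2/(1+0.02380) = 1.9535
ρ(B_{ω*}) = ω*−1 = 0.9535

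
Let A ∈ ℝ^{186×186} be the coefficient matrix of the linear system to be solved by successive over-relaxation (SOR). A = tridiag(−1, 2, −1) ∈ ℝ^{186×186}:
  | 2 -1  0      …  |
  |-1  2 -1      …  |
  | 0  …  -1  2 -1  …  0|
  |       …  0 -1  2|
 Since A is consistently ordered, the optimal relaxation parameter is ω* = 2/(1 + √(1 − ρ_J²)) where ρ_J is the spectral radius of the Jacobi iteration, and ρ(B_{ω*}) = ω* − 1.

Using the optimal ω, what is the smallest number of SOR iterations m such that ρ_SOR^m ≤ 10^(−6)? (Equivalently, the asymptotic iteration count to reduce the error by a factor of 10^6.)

m = 412

ρ_J = max_k |cos(kπ/187)| = cos(π/187) = 0.9998589
√(1−ρ_J²) simplifies to sin(π/187) = 0.0167992.
Then 2/(1+√(1−ρ_J²)) = 2/(1+0.0167992); ω* = 2/1.0167992 = 1.9669567.
At ω = 1.9669567 every |λ(B_ω)| = ω−1, so ρ_SOR = 0.9669567.
ρ_SOR^m ≤ 10^(−6) ⇔ m ≥ 6·ln10/(−ln 0.9669567) = 13.8155/0.0336016 = 411.156; m = ⌈411.156⌉ = 412.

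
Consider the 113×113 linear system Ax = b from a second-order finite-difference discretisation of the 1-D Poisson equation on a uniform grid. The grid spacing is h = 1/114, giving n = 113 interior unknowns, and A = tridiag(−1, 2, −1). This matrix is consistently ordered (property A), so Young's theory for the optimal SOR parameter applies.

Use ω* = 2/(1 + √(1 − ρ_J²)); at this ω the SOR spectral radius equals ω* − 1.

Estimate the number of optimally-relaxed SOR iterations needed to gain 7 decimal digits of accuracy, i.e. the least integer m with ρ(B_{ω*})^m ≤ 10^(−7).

[ρ_J] n=113: ρ(B_J) = cos(π/(n+1)) = cos(π/114) = 0.9996203.
1 − cos²(π/114) = sin²(π/114) ⇒ √(1−ρ_J²) = sin(π/114) = 0.0275543.
ω* = 2/(1 + 0.0275543) = 2/1.0275543 = 1.9463692.
ρ_SOR = ω* − 1 = 1.9463692 − 1 = 0.9463692.
ρ_SOR^m ≤ 10^(−7) ⇔ m ≥ 7·ln10/(−ln 0.9463692) = 16.1181/0.0551225 = 292.405; m = ⌈292.405⌉ = 293.

m = 293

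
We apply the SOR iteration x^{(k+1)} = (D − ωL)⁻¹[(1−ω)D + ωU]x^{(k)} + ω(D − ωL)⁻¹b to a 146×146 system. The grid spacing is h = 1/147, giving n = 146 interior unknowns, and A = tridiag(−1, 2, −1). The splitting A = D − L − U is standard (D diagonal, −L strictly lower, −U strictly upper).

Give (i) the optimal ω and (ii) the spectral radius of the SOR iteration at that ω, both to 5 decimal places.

spectrum of D⁻¹(L+U) = {cos(kπ/147) : 1≤k≤146}; ρ_J = cos(π/147) = 0.99977.
1 − cos²(π/147) = sin²(π/147) ⇒ √(1−ρ_J²) = sin(π/147) = 0.021370.
ω* = 2/(1 + 0.021370) = 2/1.021370 = 1.95815.
and ρ(B_{ω*}) = 1.95815 − 1 = 0.95815.

ω* = 1.95815, ρ_SOR = 0.95815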